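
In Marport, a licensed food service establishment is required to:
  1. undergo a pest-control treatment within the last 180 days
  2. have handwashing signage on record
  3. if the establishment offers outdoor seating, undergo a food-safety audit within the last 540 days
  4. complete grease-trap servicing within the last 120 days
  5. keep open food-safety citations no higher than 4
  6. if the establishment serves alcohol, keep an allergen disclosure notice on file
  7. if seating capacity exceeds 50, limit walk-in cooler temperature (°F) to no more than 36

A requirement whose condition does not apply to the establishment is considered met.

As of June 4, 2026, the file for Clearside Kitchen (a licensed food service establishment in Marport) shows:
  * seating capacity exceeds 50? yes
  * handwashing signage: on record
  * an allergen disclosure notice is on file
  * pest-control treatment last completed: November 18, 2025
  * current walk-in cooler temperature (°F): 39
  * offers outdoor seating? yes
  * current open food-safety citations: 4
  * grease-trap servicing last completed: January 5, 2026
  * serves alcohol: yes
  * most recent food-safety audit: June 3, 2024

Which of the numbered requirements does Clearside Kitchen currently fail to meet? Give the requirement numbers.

1. pest-control treatment 198 days ago vs limit 180 → not met
2. handwashing signage present → met
3. condition 'offers outdoor seating' holds; food-safety audit 731 days ago vs limit 540 → not met
4. grease-trap servicing 150 days ago vs limit 120 → not met
5. open food-safety citations 4 ≤ 4 → met
6. condition 'serves alcohol' holds; allergen disclosure notice present → met
7. condition 'seating capacity exceeds 50' holds; walk-in cooler temperature (°F) 39 > 36 → not met
Not met: 1, 3, 4, 7

1, 3, 4, 7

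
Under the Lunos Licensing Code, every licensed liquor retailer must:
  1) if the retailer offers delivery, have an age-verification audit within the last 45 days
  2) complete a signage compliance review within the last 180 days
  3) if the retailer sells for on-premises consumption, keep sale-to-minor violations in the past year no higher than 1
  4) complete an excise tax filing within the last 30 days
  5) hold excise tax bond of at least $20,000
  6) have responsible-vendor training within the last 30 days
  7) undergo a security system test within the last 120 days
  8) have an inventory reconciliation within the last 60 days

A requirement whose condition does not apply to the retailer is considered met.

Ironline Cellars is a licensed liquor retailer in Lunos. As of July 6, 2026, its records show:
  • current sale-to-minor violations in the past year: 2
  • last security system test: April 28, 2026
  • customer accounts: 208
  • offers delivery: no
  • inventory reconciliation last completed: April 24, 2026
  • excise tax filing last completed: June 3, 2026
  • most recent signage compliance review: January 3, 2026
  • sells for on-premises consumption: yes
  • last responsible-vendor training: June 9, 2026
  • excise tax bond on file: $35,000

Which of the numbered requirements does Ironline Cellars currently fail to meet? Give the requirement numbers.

2, 3, 4, 8

1. condition 'offers delivery' does not hold → requirement n/a → met
2. signage compliance review 184 days ago vs limit 180 → not met
3. condition 'sells for on-premises consumption' holds; sale-to-minor violations in the past year 2 > 1 → not met
4. excise tax filing 33 days ago vs limit 30 → not met
5. excise tax bond $35,000 ≥ $20,000 → met
6. responsible-vendor training 27 days ago vs limit 30 → met
7. security system test 69 days ago vs limit 120 → met
8. inventory reconciliation 73 days ago vs limit 60 → not met
Not met: 2, 3, 4, 8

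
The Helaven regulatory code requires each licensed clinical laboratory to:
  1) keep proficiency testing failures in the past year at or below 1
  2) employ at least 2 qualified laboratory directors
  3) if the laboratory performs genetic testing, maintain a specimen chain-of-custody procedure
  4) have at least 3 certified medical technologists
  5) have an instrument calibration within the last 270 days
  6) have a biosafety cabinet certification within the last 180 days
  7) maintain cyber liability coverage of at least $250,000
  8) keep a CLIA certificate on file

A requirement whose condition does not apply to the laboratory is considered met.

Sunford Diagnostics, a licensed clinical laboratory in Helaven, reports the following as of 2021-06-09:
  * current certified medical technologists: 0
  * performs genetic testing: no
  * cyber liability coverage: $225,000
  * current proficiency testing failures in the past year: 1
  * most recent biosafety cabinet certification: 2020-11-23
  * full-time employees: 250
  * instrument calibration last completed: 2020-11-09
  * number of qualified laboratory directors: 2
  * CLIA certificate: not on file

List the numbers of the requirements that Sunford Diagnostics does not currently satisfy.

4, 6, 7, 8

1. proficiency testing failures in the past year 1 ≤ 1 → met
2. qualified laboratory directors 2 ≥ 2 → met
3. condition 'performs genetic testing' does not hold → requirement n/a → met
4. certified medical technologists 0 < 3 → not met
5. instrument calibration 212 days ago vs limit 270 → met
6. biosafety cabinet certification 198 days ago vs limit 180 → not met
7. cyber liability coverage $225,000 < $250,000 → not met
8. CLIA certificate absent → not met
Not met: 4, 6, 7, 8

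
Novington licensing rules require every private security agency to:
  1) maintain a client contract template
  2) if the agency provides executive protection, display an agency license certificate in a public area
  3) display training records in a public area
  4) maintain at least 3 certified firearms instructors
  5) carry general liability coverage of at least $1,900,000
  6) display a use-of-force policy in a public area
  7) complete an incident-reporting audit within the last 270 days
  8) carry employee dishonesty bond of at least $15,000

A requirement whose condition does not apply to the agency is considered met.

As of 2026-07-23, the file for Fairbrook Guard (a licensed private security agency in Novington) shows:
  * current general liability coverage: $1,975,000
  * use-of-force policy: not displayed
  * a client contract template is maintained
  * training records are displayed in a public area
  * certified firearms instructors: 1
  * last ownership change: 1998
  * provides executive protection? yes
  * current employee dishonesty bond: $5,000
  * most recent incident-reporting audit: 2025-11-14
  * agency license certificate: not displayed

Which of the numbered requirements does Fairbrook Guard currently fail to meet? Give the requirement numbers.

2, 4, 6, 8

1. client contract template present → met
2. condition 'provides executive protection' holds; agency license certificate absent → not met
3. training records present → met
4. certified firearms instructors 1 < 3 → not met
5. general liability coverage $1,975,000 ≥ $1,900,000 → met
6. use-of-force policy absent → not met
7. incident-reporting audit 251 days ago vs limit 270 → met
8. employee dishonesty bond $5,000 < $15,000 → not met
Not met: 2, 4, 6, 8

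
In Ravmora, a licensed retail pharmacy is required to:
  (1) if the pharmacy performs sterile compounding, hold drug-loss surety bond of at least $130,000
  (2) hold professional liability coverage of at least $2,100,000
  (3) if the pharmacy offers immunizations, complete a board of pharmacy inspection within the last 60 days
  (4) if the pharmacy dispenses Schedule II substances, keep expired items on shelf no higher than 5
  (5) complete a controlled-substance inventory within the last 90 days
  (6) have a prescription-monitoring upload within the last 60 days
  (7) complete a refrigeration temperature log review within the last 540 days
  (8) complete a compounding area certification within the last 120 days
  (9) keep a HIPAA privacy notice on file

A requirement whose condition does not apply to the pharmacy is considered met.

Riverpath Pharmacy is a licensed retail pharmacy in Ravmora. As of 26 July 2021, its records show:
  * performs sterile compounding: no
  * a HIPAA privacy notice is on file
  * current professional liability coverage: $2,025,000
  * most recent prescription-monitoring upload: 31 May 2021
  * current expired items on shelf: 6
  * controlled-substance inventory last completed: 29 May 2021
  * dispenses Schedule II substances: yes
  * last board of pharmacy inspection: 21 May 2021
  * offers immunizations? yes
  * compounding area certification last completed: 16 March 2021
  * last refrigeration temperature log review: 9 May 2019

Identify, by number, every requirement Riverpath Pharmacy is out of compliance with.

1. condition 'performs sterile compounding' does not hold → requirement n/a → met
2. professional liability coverage $2,025,000 < $2,100,000 → not met
3. condition 'offers immunizations' holds; board of pharmacy inspection 66 days ago vs limit 60 → not met
4. condition 'dispenses Schedule II substances' holds; expired items on shelf 6 > 5 → not met
5. controlled-substance inventory 58 days ago vs limit 90 → met
6. prescription-monitoring upload 56 days ago vs limit 60 → met
7. refrigeration temperature log review 809 days ago vs limit 540 → not met
8. compounding area certification 132 days ago vs limit 120 → not met
9. HIPAA privacy notice present → met
Not met: 2, 3, 4, 7, 8

2, 3, 4, 7, 8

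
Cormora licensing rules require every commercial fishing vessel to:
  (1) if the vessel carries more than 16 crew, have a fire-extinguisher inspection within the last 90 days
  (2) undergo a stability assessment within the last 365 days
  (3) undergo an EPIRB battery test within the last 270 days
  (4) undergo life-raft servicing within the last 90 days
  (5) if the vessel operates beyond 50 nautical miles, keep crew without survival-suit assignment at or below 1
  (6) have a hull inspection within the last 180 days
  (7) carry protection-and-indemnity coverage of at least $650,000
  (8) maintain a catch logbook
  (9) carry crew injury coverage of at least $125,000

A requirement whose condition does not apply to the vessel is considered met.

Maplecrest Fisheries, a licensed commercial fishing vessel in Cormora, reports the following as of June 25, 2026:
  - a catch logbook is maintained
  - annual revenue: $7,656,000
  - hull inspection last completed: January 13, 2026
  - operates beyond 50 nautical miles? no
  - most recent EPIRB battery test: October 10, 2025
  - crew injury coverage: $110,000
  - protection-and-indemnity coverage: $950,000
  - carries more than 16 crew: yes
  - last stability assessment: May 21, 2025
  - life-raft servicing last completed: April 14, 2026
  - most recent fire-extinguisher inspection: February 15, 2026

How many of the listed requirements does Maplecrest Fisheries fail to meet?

3

1. condition 'carries more than 16 crew' holds; fire-extinguisher inspection 130 days ago vs limit 90 → not met
2. stability assessment 400 days ago vs limit 365 → not met
3. EPIRB battery test 258 days ago vs limit 270 → met
4. life-raft servicing 72 days ago vs limit 90 → met
5. condition 'operates beyond 50 nautical miles' does not hold → requirement n/a → met
6. hull inspection 163 days ago vs limit 180 → met
7. protection-and-indemnity coverage $950,000 ≥ $650,000 → met
8. catch logbook present → met
9. crew injury coverage $110,000 < $125,000 → not met
Not met: 3 of 9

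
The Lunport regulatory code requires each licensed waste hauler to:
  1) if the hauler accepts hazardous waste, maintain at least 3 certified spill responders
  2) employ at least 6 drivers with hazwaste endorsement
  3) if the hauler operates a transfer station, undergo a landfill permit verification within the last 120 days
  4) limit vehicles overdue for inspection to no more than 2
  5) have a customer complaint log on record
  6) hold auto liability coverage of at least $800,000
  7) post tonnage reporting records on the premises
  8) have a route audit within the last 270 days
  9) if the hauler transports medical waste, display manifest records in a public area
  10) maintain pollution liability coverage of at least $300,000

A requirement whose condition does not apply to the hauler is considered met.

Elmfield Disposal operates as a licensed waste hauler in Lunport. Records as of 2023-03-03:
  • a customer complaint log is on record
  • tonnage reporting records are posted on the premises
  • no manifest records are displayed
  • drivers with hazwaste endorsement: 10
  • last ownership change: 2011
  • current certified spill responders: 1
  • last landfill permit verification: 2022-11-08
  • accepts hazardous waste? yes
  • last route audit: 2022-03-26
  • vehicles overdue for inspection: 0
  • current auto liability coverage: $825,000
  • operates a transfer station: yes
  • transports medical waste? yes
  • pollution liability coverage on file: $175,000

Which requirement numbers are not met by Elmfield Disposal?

1. condition 'accepts hazardous waste' holds; certified spill responders 1 < 3 → not met
2. drivers with hazwaste endorsement 10 ≥ 6 → met
3. condition 'operates a transfer station' holds; landfill permit verification 115 days ago vs limit 120 → met
4. vehicles overdue for inspection 0 ≤ 2 → met
5. customer complaint log present → met
6. auto liability coverage $825,000 ≥ $800,000 → met
7. tonnage reporting records present → met
8. route audit 342 days ago vs limit 270 → not met
9. condition 'transports medical waste' holds; manifest records absent → not met
10. pollution liability coverage $175,000 < $300,000 → not met
Not met: 1, 8, 9, 10

1, 8, 9, 10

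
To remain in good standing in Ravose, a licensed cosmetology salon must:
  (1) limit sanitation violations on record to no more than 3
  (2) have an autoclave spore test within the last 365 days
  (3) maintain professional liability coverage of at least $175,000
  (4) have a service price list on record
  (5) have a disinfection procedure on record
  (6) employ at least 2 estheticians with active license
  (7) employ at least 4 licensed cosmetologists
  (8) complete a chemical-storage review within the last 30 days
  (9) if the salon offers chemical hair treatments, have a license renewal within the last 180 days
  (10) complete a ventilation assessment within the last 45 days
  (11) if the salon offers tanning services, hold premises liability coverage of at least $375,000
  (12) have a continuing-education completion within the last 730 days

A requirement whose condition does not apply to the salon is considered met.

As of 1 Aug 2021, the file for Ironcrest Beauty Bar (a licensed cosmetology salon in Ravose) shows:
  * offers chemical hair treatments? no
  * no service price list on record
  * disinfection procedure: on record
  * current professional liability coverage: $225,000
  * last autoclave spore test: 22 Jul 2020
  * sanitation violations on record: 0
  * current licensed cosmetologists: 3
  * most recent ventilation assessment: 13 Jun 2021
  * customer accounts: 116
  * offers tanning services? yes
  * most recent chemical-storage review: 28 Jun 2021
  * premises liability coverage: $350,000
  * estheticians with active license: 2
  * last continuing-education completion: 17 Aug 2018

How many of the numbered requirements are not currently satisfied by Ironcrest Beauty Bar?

7

1. sanitation violations on record 0 ≤ 3 → met
2. autoclave spore test 375 days ago vs limit 365 → not met
3. professional liability coverage $225,000 ≥ $175,000 → met
4. service price list absent → not met
5. disinfection procedure present → met
6. estheticians with active license 2 ≥ 2 → met
7. licensed cosmetologists 3 < 4 → not met
8. chemical-storage review 34 days ago vs limit 30 → not met
9. condition 'offers chemical hair treatments' does not hold → requirement n/a → met
10. ventilation assessment 49 days ago vs limit 45 → not met
11. condition 'offers tanning services' holds; premises liability coverage $350,000 < $375,000 → not met
12. continuing-education completion 1080 days ago vs limit 730 → not met
Not met: 7 of 12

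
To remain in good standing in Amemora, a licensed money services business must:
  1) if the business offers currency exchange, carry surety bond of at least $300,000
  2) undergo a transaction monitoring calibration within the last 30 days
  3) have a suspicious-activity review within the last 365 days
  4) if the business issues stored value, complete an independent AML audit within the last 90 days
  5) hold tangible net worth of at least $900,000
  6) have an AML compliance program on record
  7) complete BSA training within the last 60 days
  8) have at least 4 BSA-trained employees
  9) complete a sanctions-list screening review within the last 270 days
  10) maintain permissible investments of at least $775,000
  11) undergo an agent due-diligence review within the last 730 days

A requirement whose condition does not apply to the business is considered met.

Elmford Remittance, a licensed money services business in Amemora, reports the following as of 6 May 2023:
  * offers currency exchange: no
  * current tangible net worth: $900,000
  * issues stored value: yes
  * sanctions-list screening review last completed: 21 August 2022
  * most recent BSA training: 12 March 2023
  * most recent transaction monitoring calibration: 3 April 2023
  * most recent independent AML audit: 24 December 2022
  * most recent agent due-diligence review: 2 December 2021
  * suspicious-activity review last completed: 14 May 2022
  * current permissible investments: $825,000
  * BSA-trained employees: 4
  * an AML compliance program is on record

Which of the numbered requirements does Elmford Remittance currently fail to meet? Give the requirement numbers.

1. condition 'offers currency exchange' does not hold → requirement n/a → met
2. transaction monitoring calibration 33 days ago vs limit 30 → not met
3. suspicious-activity review 357 days ago vs limit 365 → met
4. condition 'issues stored value' holds; independent AML audit 133 days ago vs limit 90 → not met
5. tangible net worth $900,000 ≥ $900,000 → met
6. AML compliance program present → met
7. BSA training 55 days ago vs limit 60 → met
8. BSA-trained employees 4 ≥ 4 → met
9. sanctions-list screening review 258 days ago vs limit 270 → met
10. permissible investments $825,000 ≥ $775,000 → met
11. agent due-diligence review 520 days ago vs limit 730 → met
Not met: 2, 4

2, 4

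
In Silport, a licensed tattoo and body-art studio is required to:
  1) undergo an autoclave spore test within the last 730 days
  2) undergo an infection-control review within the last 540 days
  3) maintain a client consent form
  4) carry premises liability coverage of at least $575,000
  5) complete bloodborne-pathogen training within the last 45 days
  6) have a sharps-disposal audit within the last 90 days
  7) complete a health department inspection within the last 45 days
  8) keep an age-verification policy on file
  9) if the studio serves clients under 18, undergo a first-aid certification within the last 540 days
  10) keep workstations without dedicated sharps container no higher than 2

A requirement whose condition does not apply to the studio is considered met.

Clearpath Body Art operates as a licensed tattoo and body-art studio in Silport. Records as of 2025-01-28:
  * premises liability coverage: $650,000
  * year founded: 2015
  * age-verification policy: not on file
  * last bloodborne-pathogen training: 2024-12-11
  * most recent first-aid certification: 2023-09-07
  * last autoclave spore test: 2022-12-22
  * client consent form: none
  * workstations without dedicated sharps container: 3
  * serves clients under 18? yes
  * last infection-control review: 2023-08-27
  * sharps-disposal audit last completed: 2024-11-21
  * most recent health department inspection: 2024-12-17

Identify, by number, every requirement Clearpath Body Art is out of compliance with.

1, 3, 5, 8, 10

1. autoclave spore test 768 days ago vs limit 730 → not met
2. infection-control review 520 days ago vs limit 540 → met
3. client consent form absent → not met
4. premises liability coverage $650,000 ≥ $575,000 → met
5. bloodborne-pathogen training 48 days ago vs limit 45 → not met
6. sharps-disposal audit 68 days ago vs limit 90 → met
7. health department inspection 42 days ago vs limit 45 → met
8. age-verification policy absent → not met
9. condition 'serves clients under 18' holds; first-aid certification 509 days ago vs limit 540 → met
10. workstations without dedicated sharps container 3 > 2 → not met
Not met: 1, 3, 5, 8, 10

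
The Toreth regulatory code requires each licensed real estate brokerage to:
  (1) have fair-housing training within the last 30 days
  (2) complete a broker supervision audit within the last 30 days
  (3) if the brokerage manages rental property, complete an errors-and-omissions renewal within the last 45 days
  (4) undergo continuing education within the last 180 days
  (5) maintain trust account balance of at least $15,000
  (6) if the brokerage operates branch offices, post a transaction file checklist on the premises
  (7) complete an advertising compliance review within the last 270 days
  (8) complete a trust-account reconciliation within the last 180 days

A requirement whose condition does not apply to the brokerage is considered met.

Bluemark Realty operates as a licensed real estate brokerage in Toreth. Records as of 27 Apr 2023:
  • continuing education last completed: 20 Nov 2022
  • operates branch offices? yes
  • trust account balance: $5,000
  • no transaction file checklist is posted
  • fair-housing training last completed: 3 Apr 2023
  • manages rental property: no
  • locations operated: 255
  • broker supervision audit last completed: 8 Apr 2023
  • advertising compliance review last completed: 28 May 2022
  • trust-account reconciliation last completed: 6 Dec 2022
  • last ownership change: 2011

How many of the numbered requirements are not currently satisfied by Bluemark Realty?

1. fair-housing training 24 days ago vs limit 30 → met
2. broker supervision audit 19 days ago vs limit 30 → met
3. condition 'manages rental property' does not hold → requirement n/a → met
4. continuing education 158 days ago vs limit 180 → met
5. trust account balance $5,000 < $15,000 → not met
6. condition 'operates branch offices' holds; transaction file checklist absent → not met
7. advertising compliance review 334 days ago vs limit 270 → not met
8. trust-account reconciliation 142 days ago vs limit 180 → met
Not met: 3 of 8

3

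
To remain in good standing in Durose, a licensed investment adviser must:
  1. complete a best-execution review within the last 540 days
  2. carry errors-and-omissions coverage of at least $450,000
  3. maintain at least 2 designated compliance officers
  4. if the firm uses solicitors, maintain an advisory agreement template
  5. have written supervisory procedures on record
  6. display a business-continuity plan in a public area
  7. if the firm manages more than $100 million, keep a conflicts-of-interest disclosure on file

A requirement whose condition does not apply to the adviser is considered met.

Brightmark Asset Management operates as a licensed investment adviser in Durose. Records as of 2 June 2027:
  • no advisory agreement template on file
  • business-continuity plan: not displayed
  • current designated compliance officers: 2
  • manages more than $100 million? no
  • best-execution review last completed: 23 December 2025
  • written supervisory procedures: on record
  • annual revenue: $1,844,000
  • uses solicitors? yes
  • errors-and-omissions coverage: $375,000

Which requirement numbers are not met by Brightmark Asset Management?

2, 4, 6

1. best-execution review 526 days ago vs limit 540 → met
2. errors-and-omissions coverage $375,000 < $450,000 → not met
3. designated compliance officers 2 ≥ 2 → met
4. condition 'uses solicitors' holds; advisory agreement template absent → not met
5. written supervisory procedures present → met
6. business-continuity plan absent → not met
7. condition 'manages more than $100 million' does not hold → requirement n/a → met
Not met: 2, 4, 6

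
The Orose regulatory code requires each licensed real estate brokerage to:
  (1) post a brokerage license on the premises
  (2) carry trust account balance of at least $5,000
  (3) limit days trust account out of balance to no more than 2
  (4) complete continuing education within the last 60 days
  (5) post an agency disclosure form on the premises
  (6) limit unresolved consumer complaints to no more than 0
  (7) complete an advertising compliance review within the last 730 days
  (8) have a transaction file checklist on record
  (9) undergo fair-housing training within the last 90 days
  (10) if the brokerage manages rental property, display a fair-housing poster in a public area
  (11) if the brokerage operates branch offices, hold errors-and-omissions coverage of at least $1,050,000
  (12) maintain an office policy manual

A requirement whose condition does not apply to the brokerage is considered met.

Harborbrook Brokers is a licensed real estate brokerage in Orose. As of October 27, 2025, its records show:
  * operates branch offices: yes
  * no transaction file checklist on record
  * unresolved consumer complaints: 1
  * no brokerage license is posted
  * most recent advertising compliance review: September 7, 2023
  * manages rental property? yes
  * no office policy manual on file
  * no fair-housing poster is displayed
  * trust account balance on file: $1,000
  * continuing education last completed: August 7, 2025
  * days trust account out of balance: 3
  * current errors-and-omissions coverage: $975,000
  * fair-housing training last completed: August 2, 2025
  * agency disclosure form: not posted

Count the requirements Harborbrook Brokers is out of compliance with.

1. brokerage license absent → not met
2. trust account balance $1,000 < $5,000 → not met
3. days trust account out of balance 3 > 2 → not met
4. continuing education 81 days ago vs limit 60 → not met
5. agency disclosure form absent → not met
6. unresolved consumer complaints 1 > 0 → not met
7. advertising compliance review 781 days ago vs limit 730 → not met
8. transaction file checklist absent → not met
9. fair-housing training 86 days ago vs limit 90 → met
10. condition 'manages rental property' holds; fair-housing poster absent → not met
11. condition 'operates branch offices' holds; errors-and-omissions coverage $975,000 < $1,050,000 → not met
12. office policy manual absent → not met
Not met: 11 of 12

11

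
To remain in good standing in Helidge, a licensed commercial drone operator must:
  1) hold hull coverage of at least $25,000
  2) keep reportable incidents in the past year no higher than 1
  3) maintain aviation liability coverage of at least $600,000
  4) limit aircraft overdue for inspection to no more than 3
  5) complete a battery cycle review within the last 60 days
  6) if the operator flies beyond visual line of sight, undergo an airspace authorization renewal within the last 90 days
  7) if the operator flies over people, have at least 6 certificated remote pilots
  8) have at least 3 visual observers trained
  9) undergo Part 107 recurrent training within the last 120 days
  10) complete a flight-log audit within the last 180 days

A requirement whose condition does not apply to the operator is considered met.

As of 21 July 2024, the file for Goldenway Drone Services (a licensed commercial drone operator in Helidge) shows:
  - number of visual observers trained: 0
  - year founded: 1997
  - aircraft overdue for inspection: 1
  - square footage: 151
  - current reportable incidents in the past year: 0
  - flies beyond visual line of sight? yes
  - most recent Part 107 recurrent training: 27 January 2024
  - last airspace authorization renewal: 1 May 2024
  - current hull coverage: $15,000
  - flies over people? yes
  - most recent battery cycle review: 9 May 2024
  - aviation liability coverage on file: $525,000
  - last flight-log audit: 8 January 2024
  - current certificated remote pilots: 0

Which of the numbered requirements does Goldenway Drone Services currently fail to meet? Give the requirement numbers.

1. hull coverage $15,000 < $25,000 → not met
2. reportable incidents in the past year 0 ≤ 1 → met
3. aviation liability coverage $525,000 < $600,000 → not met
4. aircraft overdue for inspection 1 ≤ 3 → met
5. battery cycle review 73 days ago vs limit 60 → not met
6. condition 'flies beyond visual line of sight' holds; airspace authorization renewal 81 days ago vs limit 90 → met
7. condition 'flies over people' holds; certificated remote pilots 0 < 6 → not met
8. visual observers trained 0 < 3 → not met
9. Part 107 recurrent training 176 days ago vs limit 120 → not met
10. flight-log audit 195 days ago vs limit 180 → not met
Not met: 1, 3, 5, 7, 8, 9, 10

1, 3, 5, 7, 8, 9, 10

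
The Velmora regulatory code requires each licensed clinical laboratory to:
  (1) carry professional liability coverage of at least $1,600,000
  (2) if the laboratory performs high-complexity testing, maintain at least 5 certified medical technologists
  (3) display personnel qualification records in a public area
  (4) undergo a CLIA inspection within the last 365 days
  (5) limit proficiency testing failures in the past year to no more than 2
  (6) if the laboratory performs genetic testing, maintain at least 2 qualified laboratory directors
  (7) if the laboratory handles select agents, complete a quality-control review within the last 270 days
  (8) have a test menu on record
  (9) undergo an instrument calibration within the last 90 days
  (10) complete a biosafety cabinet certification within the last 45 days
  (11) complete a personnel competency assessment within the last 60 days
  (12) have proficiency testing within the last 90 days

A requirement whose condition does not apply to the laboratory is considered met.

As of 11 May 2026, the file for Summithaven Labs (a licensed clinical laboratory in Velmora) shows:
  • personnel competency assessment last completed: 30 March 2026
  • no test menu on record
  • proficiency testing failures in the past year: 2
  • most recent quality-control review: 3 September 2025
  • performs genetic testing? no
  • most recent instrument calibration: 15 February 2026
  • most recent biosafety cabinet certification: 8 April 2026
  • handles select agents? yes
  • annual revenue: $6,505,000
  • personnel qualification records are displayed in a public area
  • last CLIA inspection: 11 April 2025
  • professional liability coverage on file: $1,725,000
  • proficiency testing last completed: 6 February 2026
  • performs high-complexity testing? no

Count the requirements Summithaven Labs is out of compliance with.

1. professional liability coverage $1,725,000 ≥ $1,600,000 → met
2. condition 'performs high-complexity testing' does not hold → requirement n/a → met
3. personnel qualification records present → met
4. CLIA inspection 395 days ago vs limit 365 → not met
5. proficiency testing failures in the past year 2 ≤ 2 → met
6. condition 'performs genetic testing' does not hold → requirement n/a → met
7. condition 'handles select agents' holds; quality-control review 250 days ago vs limit 270 → met
8. test menu absent → not met
9. instrument calibration 85 days ago vs limit 90 → met
10. biosafety cabinet certification 33 days ago vs limit 45 → met
11. personnel competency assessment 42 days ago vs limit 60 → met
12. proficiency testing 94 days ago vs limit 90 → not met
Not met: 3 of 12

3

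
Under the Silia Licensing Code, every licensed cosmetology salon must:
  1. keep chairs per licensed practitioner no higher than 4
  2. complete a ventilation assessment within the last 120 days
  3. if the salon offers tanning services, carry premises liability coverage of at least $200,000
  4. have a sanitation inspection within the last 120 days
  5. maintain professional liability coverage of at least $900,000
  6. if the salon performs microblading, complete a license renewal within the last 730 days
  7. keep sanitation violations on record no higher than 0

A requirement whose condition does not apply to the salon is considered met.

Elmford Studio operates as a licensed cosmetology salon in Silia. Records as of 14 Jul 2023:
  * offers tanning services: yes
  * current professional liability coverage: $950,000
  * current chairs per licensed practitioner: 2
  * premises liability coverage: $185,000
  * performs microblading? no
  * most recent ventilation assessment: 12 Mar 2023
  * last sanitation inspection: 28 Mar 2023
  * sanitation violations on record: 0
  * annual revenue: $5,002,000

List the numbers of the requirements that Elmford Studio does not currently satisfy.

2, 3

1. chairs per licensed practitioner 2 ≤ 4 → met
2. ventilation assessment 124 days ago vs limit 120 → not met
3. condition 'offers tanning services' holds; premises liability coverage $185,000 < $200,000 → not met
4. sanitation inspection 108 days ago vs limit 120 → met
5. professional liability coverage $950,000 ≥ $900,000 → met
6. condition 'performs microblading' does not hold → requirement n/a → met
7. sanitation violations on record 0 ≤ 0 → met
Not met: 2, 3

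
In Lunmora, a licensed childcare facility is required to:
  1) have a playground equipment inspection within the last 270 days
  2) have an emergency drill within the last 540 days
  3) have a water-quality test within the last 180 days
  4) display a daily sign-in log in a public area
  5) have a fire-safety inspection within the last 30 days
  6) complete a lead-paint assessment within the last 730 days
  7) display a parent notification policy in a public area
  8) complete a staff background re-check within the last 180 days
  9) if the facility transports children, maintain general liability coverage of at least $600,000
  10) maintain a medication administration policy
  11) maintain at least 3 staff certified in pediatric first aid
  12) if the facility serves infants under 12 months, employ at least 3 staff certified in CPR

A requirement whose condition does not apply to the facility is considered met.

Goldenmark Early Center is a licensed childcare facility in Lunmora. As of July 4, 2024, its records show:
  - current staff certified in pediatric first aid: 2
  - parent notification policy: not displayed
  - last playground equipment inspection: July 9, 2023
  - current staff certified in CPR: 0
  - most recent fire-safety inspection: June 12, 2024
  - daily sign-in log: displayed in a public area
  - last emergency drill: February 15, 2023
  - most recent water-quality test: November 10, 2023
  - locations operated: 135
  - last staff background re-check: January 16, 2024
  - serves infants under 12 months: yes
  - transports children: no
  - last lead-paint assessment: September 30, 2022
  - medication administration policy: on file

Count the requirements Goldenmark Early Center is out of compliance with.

5

1. playground equipment inspection 361 days ago vs limit 270 → not met
2. emergency drill 505 days ago vs limit 540 → met
3. water-quality test 237 days ago vs limit 180 → not met
4. daily sign-in log present → met
5. fire-safety inspection 22 days ago vs limit 30 → met
6. lead-paint assessment 643 days ago vs limit 730 → met
7. parent notification policy absent → not met
8. staff background re-check 170 days ago vs limit 180 → met
9. condition 'transports children' does not hold → requirement n/a → met
10. medication administration policy present → met
11. staff certified in pediatric first aid 2 < 3 → not met
12. condition 'serves infants under 12 months' holds; staff certified in CPR 0 < 3 → not met
Not met: 5 of 12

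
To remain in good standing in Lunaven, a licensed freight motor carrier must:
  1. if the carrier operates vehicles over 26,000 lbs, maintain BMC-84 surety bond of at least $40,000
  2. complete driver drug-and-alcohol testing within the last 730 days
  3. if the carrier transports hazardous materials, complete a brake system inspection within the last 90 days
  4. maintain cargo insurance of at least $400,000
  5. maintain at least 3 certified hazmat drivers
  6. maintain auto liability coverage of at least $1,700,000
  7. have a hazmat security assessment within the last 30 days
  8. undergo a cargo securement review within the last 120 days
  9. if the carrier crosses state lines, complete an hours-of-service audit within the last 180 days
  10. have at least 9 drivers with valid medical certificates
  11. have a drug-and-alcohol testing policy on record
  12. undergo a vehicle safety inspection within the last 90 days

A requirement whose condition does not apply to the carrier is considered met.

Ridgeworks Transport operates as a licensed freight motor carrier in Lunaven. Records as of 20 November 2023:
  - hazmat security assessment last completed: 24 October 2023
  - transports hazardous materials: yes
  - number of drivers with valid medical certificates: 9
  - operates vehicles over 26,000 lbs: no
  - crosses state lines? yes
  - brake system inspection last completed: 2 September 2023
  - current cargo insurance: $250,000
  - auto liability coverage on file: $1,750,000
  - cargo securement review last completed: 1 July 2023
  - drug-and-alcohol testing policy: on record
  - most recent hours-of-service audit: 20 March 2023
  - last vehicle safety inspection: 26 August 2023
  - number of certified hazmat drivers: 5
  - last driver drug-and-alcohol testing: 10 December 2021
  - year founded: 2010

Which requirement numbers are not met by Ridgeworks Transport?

1. condition 'operates vehicles over 26,000 lbs' does not hold → requirement n/a → met
2. driver drug-and-alcohol testing 710 days ago vs limit 730 → met
3. condition 'transports hazardous materials' holds; brake system inspection 79 days ago vs limit 90 → met
4. cargo insurance $250,000 < $400,000 → not met
5. certified hazmat drivers 5 ≥ 3 → met
6. auto liability coverage $1,750,000 ≥ $1,700,000 → met
7. hazmat security assessment 27 days ago vs limit 30 → met
8. cargo securement review 142 days ago vs limit 120 → not met
9. condition 'crosses state lines' holds; hours-of-service audit 245 days ago vs limit 180 → not met
10. drivers with valid medical certificates 9 ≥ 9 → met
11. drug-and-alcohol testing policy present → met
12. vehicle safety inspection 86 days ago vs limit 90 → met
Not met: 4, 8, 9

4, 8, 9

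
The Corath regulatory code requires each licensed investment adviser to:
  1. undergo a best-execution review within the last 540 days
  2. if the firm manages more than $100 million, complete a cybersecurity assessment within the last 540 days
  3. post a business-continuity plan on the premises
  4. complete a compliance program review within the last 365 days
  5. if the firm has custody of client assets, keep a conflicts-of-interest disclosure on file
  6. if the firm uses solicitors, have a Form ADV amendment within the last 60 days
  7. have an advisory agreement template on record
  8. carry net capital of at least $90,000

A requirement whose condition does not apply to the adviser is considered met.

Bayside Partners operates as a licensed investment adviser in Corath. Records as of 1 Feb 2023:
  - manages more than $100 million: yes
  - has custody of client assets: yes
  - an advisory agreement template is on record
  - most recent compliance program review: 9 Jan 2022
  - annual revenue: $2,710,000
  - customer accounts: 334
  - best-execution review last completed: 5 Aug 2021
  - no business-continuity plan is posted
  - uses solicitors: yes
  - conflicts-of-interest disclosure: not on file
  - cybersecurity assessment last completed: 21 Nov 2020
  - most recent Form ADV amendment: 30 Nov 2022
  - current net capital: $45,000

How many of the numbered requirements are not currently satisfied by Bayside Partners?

7

1. best-execution review 545 days ago vs limit 540 → not met
2. condition 'manages more than $100 million' holds; cybersecurity assessment 802 days ago vs limit 540 → not met
3. business-continuity plan absent → not met
4. compliance program review 388 days ago vs limit 365 → not met
5. condition 'has custody of client assets' holds; conflicts-of-interest disclosure absent → not met
6. condition 'uses solicitors' holds; Form ADV amendment 63 days ago vs limit 60 → not met
7. advisory agreement template present → met
8. net capital $45,000 < $90,000 → not met
Not met: 7 of 8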